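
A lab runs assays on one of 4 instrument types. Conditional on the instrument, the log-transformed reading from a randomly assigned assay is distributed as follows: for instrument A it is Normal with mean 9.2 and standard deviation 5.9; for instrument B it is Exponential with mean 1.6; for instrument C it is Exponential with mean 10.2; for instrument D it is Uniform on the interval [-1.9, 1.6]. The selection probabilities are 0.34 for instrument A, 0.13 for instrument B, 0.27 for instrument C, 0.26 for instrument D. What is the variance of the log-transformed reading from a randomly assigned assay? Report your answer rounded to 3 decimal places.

61.117

Per component, A: μ=9.2, E[X²]=119.45; B: μ=1.6, E[X²]=5.12; C: μ=10.2, E[X²]=208.08; D: μ=-0.15, E[X²]=1.04333.
E[X] = 0.34·9.2 + 0.13·1.6 + 0.27·10.2 + 0.26·-0.15 = 6.051.
E[X²] = 0.34·119.45 + 0.13·5.12 + 0.27·208.08 + 0.26·1.04333 = 97.7315.
Var(X) = E[X²] − (E[X])² = 97.7315 − 36.6146 = 61.1169.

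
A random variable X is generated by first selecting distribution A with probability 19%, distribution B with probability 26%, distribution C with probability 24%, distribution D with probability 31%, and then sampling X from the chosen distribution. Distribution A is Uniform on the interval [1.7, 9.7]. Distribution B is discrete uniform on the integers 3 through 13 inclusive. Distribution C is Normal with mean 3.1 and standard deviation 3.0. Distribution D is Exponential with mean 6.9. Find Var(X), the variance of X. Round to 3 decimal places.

23.857

Per component, A: μ=5.7, E[X²]=37.8233; B: μ=8, E[X²]=74; C: μ=3.1, E[X²]=18.61; D: μ=6.9, E[X²]=95.22.
E[X] = 0.19·5.7 + 0.26·8 + 0.24·3.1 + 0.31·6.9 = 6.046.
E[X²] = 0.19·37.8233 + 0.26·74 + 0.24·18.61 + 0.31·95.22 = 60.411.
Var(X) = E[X²] − (E[X])² = 60.411 − 36.5541 = 23.8569.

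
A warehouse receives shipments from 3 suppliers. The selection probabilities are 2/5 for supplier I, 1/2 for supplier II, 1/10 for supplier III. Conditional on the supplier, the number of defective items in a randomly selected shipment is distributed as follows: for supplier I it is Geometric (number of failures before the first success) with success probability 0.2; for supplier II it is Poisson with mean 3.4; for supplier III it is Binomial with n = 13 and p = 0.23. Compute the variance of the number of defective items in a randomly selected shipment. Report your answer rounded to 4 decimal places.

10.0514

Per component, I: μ=4, E[X²]=36; II: μ=3.4, E[X²]=14.96; III: μ=2.99, E[X²]=11.2424.
E[X] = 0.4·4 + 0.5·3.4 + 0.1·2.99 = 3.599.
E[X²] = 0.4·36 + 0.5·14.96 + 0.1·11.2424 = 23.0042.
Var(X) = E[X²] − (E[X])² = 23.0042 − 12.9528 = 10.0514.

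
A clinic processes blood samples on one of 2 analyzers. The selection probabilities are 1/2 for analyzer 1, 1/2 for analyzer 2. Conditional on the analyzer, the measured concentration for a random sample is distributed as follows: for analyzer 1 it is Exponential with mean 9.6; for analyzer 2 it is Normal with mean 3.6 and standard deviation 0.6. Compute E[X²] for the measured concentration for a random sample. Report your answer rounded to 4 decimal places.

For each component E[X²] = Var + (mean)², giving 1: 184.32; 2: 13.32.
Overall E[X²] = 0.5·184.32 + 0.5·13.32 = 98.82.

98.8200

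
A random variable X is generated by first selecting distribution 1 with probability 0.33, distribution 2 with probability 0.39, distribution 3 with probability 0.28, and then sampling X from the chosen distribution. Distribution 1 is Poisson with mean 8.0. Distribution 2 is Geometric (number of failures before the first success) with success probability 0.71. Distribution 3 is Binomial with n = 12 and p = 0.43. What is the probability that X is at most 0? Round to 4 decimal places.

0.2773

Conditional on each component, P(X ≤ 0): 1: 0.000335463; 2: 0.71; 3: 0.00117625.
By total probability, P(X ≤ 0) = 0.33·0.000335463 + 0.39·0.71 + 0.28·0.00117625 = 0.27734.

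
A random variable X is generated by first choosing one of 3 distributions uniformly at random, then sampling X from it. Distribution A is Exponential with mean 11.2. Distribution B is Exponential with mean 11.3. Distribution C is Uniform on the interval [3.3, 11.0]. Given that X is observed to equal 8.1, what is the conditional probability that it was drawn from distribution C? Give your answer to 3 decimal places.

Likelihoods f(8.1 | ·): A: 0.0433206; B: 0.0432129; C: 0.12987.
Posterior ∝ prior × likelihood. Numerator for C: 0.333333·0.12987 = 0.04329.
Normalizing constant: 0.333333·0.0433206 + 0.333333·0.0432129 + 0.333333·0.12987 = 0.0721345.
P(C | observation) = 0.04329 / 0.0721345 = 0.600129.

0.600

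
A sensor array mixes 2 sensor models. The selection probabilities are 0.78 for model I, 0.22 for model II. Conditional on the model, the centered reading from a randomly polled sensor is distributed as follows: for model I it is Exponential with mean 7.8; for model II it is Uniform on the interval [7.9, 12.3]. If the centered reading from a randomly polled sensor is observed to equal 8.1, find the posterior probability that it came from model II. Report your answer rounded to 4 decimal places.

0.5855

Likelihoods f(8.1 | ·): I: 0.0453845; II: 0.227273.
Posterior ∝ prior × likelihood. Numerator for II: 0.22·0.227273 = 0.05.
Normalizing constant: 0.78·0.0453845 + 0.22·0.227273 = 0.0853999.
P(II | observation) = 0.05 / 0.0853999 = 0.585481.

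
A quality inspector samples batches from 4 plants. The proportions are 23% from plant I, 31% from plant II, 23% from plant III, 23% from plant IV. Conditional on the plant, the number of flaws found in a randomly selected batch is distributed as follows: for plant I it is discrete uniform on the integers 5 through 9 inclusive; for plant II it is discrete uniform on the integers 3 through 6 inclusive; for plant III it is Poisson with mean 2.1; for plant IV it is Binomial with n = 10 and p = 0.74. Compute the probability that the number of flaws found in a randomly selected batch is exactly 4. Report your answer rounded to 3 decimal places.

0.105

Conditional on each plant, P(X = 4): I: 0; II: 0.25; III: 0.099231; IV: 0.019453.
By total probability, P(X = 4) = 0.23·0 + 0.31·0.25 + 0.23·0.099231 + 0.23·0.019453 = 0.104797.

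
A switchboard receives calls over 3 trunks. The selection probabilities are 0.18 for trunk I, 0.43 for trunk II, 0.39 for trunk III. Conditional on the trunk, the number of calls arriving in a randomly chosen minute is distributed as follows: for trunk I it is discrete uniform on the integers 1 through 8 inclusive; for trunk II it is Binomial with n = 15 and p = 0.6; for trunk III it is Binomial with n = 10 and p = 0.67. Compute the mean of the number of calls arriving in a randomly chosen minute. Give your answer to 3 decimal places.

7.293

Component means — I: 4.5; II: 9; III: 6.7.
E[X] = 0.18·4.5 + 0.43·9 + 0.39·6.7 = 7.293.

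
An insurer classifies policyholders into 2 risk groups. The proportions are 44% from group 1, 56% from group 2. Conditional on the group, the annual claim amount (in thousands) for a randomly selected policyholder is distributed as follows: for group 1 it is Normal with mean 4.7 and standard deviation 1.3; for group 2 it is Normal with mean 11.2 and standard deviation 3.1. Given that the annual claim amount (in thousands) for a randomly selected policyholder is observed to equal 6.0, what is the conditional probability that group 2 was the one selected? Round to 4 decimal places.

Likelihoods f(6.0 | ·): 1: 0.186131; 2: 0.0315176.
Posterior ∝ prior × likelihood. Numerator for 2: 0.56·0.0315176 = 0.0176499.
Normalizing constant: 0.44·0.186131 + 0.56·0.0315176 = 0.0995477.
P(2 | observation) = 0.0176499 / 0.0995477 = 0.177301.

0.1773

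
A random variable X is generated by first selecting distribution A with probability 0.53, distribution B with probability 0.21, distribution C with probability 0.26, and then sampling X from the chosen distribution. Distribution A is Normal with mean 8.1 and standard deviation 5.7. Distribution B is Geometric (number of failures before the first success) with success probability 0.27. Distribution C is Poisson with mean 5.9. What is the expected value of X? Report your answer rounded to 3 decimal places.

6.395

Component means — A: 8.1; B: 2.7037; C: 5.9.
E[X] = 0.53·8.1 + 0.21·2.7037 + 0.26·5.9 = 6.39478.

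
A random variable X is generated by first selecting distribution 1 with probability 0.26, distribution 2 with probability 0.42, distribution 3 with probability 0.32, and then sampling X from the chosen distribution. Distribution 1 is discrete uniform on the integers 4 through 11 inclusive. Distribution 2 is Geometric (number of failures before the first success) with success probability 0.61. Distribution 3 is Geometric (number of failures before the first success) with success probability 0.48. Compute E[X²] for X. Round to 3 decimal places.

For each component E[X²] = Var + (mean)², giving 1: 61.5; 2: 1.45687; 3: 3.43056.
Overall E[X²] = 0.26·61.5 + 0.42·1.45687 + 0.32·3.43056 = 17.6997.

17.700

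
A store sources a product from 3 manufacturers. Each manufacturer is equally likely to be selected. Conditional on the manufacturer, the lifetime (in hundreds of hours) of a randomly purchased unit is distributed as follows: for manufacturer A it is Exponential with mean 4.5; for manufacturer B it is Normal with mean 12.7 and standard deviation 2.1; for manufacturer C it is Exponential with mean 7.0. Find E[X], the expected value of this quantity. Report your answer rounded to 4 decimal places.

Component means — A: 4.5; B: 12.7; C: 7.
E[X] = 0.333333·4.5 + 0.333333·12.7 + 0.333333·7 = 8.06667.

8.0667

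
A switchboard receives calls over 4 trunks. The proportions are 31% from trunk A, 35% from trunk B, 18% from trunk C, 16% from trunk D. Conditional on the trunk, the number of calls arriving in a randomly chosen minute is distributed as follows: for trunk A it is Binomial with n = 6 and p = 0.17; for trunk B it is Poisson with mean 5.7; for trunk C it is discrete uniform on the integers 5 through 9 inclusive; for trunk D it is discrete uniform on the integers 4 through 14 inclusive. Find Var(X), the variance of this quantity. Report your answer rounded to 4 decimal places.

12.5793

Per component, A: μ=1.02, E[X²]=1.887; B: μ=5.7, E[X²]=38.19; C: μ=7, E[X²]=51; D: μ=9, E[X²]=91.
E[X] = 0.31·1.02 + 0.35·5.7 + 0.18·7 + 0.16·9 = 5.0112.
E[X²] = 0.31·1.887 + 0.35·38.19 + 0.18·51 + 0.16·91 = 37.6915.
Var(X) = E[X²] − (E[X])² = 37.6915 − 25.1121 = 12.5793.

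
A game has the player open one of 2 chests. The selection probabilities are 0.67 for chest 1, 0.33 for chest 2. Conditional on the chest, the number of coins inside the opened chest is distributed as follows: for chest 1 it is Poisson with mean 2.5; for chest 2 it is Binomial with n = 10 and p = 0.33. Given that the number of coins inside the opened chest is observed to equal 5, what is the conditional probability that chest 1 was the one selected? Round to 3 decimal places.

0.505

Likelihoods P(X=5 | ·): 1: 0.0668009; 2: 0.133151.
Posterior ∝ prior × likelihood. Numerator for 1: 0.67·0.0668009 = 0.0447566.
Normalizing constant: 0.67·0.0668009 + 0.33·0.133151 = 0.0886964.
P(1 | observation) = 0.0447566 / 0.0886964 = 0.504605.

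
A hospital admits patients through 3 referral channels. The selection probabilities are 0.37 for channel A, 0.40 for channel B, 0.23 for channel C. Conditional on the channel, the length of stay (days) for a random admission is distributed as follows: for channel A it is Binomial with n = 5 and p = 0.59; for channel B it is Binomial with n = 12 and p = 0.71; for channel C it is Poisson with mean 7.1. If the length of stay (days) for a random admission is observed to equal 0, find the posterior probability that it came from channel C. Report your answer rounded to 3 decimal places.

Likelihoods P(X=0 | ·): A: 0.0115856; B: 3.53815e-07; C: 0.000825105.
Posterior ∝ prior × likelihood. Numerator for C: 0.23·0.000825105 = 0.000189774.
Normalizing constant: 0.37·0.0115856 + 0.4·3.53815e-07 + 0.23·0.000825105 = 0.0044766.
P(C | observation) = 0.000189774 / 0.0044766 = 0.0423925.

0.042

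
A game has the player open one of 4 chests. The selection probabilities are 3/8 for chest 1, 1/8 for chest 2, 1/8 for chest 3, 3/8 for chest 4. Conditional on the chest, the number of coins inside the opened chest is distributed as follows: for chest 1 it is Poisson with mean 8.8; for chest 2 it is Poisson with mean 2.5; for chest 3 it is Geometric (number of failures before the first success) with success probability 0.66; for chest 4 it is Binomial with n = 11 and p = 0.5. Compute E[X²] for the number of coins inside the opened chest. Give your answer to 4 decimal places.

45.9395

For each component E[X²] = Var + (mean)², giving 1: 86.24; 2: 8.75; 3: 1.04591; 4: 33.
Overall E[X²] = 0.375·86.24 + 0.125·8.75 + 0.125·1.04591 + 0.375·33 = 45.9395.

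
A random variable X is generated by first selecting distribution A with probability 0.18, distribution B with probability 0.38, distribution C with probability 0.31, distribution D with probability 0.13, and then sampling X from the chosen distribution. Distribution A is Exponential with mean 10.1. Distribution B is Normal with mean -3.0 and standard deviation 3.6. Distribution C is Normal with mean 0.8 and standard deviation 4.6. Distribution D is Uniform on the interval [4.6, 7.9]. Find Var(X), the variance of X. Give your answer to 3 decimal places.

Per component, A: μ=10.1, E[X²]=204.02; B: μ=-3, E[X²]=21.96; C: μ=0.8, E[X²]=21.8; D: μ=6.25, E[X²]=39.97.
E[X] = 0.18·10.1 + 0.38·-3 + 0.31·0.8 + 0.13·6.25 = 1.7385.
E[X²] = 0.18·204.02 + 0.38·21.96 + 0.31·21.8 + 0.13·39.97 = 57.0225.
Var(X) = E[X²] − (E[X])² = 57.0225 − 3.02238 = 54.0001.

54.000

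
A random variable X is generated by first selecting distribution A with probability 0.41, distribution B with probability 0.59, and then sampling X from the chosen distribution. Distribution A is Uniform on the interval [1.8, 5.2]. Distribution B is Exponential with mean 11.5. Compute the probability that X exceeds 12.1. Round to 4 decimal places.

Conditional on each component, P(X > 12.1): A: 0; B: 0.349178.
By total probability, P(X > 12.1) = 0.41·0 + 0.59·0.349178 = 0.206015.

0.2060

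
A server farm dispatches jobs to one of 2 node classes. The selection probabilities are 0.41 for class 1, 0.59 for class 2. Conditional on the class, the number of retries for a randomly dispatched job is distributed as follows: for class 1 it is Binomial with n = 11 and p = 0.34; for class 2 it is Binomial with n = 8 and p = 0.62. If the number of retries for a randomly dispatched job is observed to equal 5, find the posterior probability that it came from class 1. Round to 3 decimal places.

0.300

Likelihoods P(X=5 | ·): 1: 0.1735; 2: 0.281512.
Posterior ∝ prior × likelihood. Numerator for 1: 0.41·0.1735 = 0.0711351.
Normalizing constant: 0.41·0.1735 + 0.59·0.281512 = 0.237227.
P(1 | observation) = 0.0711351 / 0.237227 = 0.299861.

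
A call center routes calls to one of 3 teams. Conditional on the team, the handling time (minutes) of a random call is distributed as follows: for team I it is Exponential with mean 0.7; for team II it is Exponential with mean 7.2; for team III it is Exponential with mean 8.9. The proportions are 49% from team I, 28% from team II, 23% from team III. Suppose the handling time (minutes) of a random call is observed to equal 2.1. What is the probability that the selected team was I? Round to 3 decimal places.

0.413

Likelihoods f(2.1 | ·): I: 0.0711244; II: 0.103752; III: 0.0887434.
Posterior ∝ prior × likelihood. Numerator for I: 0.49·0.0711244 = 0.0348509.
Normalizing constant: 0.49·0.0711244 + 0.28·0.103752 + 0.23·0.0887434 = 0.0843126.
P(I | observation) = 0.0348509 / 0.0843126 = 0.413354.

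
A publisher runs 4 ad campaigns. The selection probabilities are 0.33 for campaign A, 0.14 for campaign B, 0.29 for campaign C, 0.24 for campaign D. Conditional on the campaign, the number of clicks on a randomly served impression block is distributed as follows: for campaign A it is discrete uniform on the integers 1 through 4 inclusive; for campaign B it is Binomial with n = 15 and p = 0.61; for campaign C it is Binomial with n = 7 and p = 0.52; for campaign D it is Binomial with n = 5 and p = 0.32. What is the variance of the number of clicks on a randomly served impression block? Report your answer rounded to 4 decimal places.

Per component, A: μ=2.5, E[X²]=7.5; B: μ=9.15, E[X²]=87.291; C: μ=3.64, E[X²]=14.9968; D: μ=1.6, E[X²]=3.648.
E[X] = 0.33·2.5 + 0.14·9.15 + 0.29·3.64 + 0.24·1.6 = 3.5456.
E[X²] = 0.33·7.5 + 0.14·87.291 + 0.29·14.9968 + 0.24·3.648 = 19.9203.
Var(X) = E[X²] − (E[X])² = 19.9203 − 12.5713 = 7.34905.

7.3491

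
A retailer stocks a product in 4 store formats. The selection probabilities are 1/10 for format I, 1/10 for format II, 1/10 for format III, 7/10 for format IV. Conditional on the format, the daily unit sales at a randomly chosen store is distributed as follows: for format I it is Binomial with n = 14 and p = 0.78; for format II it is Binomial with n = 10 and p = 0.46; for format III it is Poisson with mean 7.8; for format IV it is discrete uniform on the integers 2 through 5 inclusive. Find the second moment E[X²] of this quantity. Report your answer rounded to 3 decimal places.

30.843

For each component E[X²] = Var + (mean)², giving I: 121.649; II: 23.644; III: 68.64; IV: 13.5.
Overall E[X²] = 0.1·121.649 + 0.1·23.644 + 0.1·68.64 + 0.7·13.5 = 30.8433.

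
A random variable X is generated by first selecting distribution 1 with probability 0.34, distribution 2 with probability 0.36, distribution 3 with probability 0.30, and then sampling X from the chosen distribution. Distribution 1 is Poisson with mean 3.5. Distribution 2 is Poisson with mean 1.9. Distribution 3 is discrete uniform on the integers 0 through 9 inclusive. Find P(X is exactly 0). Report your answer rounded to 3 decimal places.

0.094

Conditional on each component, P(X = 0): 1: 0.0301974; 2: 0.149569; 3: 0.1.
By total probability, P(X = 0) = 0.34·0.0301974 + 0.36·0.149569 + 0.3·0.1 = 0.0941118.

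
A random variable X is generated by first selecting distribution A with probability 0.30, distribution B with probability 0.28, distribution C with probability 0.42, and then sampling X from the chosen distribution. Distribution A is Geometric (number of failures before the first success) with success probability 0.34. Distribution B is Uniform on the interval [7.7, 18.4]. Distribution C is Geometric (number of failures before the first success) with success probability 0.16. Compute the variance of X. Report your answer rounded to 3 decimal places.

37.066

Per component, A: μ=1.94118, E[X²]=9.47751; B: μ=13.05, E[X²]=179.843; C: μ=5.25, E[X²]=60.375.
E[X] = 0.3·1.94118 + 0.28·13.05 + 0.42·5.25 = 6.44135.
E[X²] = 0.3·9.47751 + 0.28·179.843 + 0.42·60.375 = 78.5569.
Var(X) = E[X²] − (E[X])² = 78.5569 − 41.491 = 37.0659.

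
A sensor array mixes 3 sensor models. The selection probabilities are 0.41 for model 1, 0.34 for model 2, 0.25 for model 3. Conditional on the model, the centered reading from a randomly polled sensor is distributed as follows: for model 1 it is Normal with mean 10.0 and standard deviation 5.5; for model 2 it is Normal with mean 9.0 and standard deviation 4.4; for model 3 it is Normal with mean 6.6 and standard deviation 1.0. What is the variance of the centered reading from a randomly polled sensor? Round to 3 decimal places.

Per component, 1: μ=10, E[X²]=130.25; 2: μ=9, E[X²]=100.36; 3: μ=6.6, E[X²]=44.56.
E[X] = 0.41·10 + 0.34·9 + 0.25·6.6 = 8.81.
E[X²] = 0.41·130.25 + 0.34·100.36 + 0.25·44.56 = 98.6649.
Var(X) = E[X²] − (E[X])² = 98.6649 − 77.6161 = 21.0488.

21.049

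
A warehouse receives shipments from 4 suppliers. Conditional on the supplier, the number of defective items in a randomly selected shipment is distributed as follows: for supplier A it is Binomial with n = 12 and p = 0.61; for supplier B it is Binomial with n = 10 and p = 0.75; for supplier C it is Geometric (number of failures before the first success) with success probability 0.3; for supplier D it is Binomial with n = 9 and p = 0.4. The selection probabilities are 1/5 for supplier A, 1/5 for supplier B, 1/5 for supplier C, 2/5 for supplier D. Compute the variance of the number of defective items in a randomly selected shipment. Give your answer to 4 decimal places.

7.8815

Per component, A: μ=7.32, E[X²]=56.4372; B: μ=7.5, E[X²]=58.125; C: μ=2.33333, E[X²]=13.2222; D: μ=3.6, E[X²]=15.12.
E[X] = 0.2·7.32 + 0.2·7.5 + 0.2·2.33333 + 0.4·3.6 = 4.87067.
E[X²] = 0.2·56.4372 + 0.2·58.125 + 0.2·13.2222 + 0.4·15.12 = 31.6049.
Var(X) = E[X²] − (E[X])² = 31.6049 − 23.7234 = 7.88149.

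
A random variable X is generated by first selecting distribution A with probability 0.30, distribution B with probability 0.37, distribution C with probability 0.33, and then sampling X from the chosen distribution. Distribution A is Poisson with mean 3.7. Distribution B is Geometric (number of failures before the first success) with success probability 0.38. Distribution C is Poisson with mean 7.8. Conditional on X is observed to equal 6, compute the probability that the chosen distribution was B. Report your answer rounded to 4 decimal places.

Likelihoods P(X=6 | ·): A: 0.0881025; B: 0.0215841; C: 0.128156.
Posterior ∝ prior × likelihood. Numerator for B: 0.37·0.0215841 = 0.00798611.
Normalizing constant: 0.3·0.0881025 + 0.37·0.0215841 + 0.33·0.128156 = 0.0767083.
P(B | observation) = 0.00798611 / 0.0767083 = 0.10411.

0.1041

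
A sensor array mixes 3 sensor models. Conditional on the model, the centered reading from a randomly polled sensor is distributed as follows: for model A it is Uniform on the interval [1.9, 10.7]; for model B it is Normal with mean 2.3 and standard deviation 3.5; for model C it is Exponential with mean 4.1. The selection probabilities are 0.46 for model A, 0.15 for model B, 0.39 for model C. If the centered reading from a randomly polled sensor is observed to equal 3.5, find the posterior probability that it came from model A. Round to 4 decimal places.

0.4800

Likelihoods f(3.5 | ·): A: 0.113636; B: 0.107477; C: 0.103867.
Posterior ∝ prior × likelihood. Numerator for A: 0.46·0.113636 = 0.0522727.
Normalizing constant: 0.46·0.113636 + 0.15·0.107477 + 0.39·0.103867 = 0.108902.
P(A | observation) = 0.0522727 / 0.108902 = 0.479996.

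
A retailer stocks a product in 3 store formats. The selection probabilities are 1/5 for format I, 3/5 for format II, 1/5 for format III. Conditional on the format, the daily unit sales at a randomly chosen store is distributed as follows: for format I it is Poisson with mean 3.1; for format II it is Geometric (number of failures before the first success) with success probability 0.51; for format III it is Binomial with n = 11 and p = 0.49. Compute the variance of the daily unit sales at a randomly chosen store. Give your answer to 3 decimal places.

Per component, I: μ=3.1, E[X²]=12.71; II: μ=0.960784, E[X²]=2.807; III: μ=5.39, E[X²]=31.801.
E[X] = 0.2·3.1 + 0.6·0.960784 + 0.2·5.39 = 2.27447.
E[X²] = 0.2·12.71 + 0.6·2.807 + 0.2·31.801 = 10.5864.
Var(X) = E[X²] − (E[X])² = 10.5864 − 5.17322 = 5.41318.

5.413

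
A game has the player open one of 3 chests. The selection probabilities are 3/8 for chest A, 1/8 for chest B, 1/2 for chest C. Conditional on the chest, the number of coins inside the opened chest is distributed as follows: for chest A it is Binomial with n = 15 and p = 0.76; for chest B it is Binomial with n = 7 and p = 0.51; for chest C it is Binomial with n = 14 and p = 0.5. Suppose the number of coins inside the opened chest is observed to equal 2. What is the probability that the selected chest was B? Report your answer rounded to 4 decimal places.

0.8741

Likelihoods P(X=2 | ·): A: 5.31573e-07; B: 0.154291; C: 0.0055542.
Posterior ∝ prior × likelihood. Numerator for B: 0.125·0.154291 = 0.0192864.
Normalizing constant: 0.375·5.31573e-07 + 0.125·0.154291 + 0.5·0.0055542 = 0.0220636.
P(B | observation) = 0.0192864 / 0.0220636 = 0.874123.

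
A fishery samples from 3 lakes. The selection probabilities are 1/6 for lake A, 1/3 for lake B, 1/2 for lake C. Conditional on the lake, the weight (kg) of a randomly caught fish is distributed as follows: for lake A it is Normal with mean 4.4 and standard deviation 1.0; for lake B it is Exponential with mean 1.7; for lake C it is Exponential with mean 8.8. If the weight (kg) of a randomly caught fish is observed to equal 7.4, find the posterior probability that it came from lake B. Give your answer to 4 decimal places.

Likelihoods f(7.4 | ·): A: 0.00443185; B: 0.00756995; C: 0.0490134.
Posterior ∝ prior × likelihood. Numerator for B: 0.333333·0.00756995 = 0.00252332.
Normalizing constant: 0.166667·0.00443185 + 0.333333·0.00756995 + 0.5·0.0490134 = 0.0277687.
P(B | observation) = 0.00252332 / 0.0277687 = 0.0908691.

0.0909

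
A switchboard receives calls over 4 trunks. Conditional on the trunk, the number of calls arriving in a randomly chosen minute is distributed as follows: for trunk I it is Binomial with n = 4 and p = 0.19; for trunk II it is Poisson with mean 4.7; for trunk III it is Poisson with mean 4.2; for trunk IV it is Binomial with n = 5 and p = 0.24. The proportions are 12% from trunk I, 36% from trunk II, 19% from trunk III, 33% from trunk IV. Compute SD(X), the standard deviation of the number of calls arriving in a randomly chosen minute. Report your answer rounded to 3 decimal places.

2.419

Per component, I: μ=0.76, E[X²]=1.1932; II: μ=4.7, E[X²]=26.79; III: μ=4.2, E[X²]=21.84; IV: μ=1.2, E[X²]=2.352.
E[X] = 0.12·0.76 + 0.36·4.7 + 0.19·4.2 + 0.33·1.2 = 2.9772.
E[X²] = 0.12·1.1932 + 0.36·26.79 + 0.19·21.84 + 0.33·2.352 = 14.7133.
Var(X) = E[X²] − (E[X])² = 14.7133 − 8.86372 = 5.84962.
SD(X) = √5.84962 = 2.4186.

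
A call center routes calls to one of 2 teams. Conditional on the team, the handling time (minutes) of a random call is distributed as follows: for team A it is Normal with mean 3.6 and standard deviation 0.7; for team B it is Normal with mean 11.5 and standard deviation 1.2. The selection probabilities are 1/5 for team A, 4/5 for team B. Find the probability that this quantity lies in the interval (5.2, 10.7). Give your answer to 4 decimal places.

0.2042

Conditional on each team, P(5.2 < X < 10.7): A: 0.0111355; B: 0.252492.
By total probability, P(5.2 < X < 10.7) = 0.2·0.0111355 + 0.8·0.252492 = 0.204221.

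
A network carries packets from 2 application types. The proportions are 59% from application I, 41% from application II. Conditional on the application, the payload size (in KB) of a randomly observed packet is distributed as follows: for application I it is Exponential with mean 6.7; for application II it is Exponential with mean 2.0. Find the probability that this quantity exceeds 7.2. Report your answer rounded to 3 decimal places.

Conditional on each application, P(X > 7.2): I: 0.341425; II: 0.0273237.
By total probability, P(X > 7.2) = 0.59·0.341425 + 0.41·0.0273237 = 0.212644.

0.213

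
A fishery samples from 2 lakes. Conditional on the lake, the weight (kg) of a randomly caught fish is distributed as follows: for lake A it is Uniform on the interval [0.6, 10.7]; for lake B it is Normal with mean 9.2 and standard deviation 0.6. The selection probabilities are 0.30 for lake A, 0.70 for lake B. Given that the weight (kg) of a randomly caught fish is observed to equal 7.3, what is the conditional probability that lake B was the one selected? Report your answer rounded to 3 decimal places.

Likelihoods f(7.3 | ·): A: 0.0990099; B: 0.00441829.
Posterior ∝ prior × likelihood. Numerator for B: 0.7·0.00441829 = 0.00309281.
Normalizing constant: 0.3·0.0990099 + 0.7·0.00441829 = 0.0327958.
P(B | observation) = 0.00309281 / 0.0327958 = 0.094305.

0.094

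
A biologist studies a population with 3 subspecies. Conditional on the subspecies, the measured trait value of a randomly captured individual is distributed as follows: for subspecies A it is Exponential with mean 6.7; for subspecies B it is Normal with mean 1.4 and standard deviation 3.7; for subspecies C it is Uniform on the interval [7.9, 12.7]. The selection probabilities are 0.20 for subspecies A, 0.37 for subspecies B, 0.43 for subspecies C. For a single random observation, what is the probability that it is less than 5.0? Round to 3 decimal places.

Conditional on each subspecies, P(X < 5.0): A: 0.525868; B: 0.834717; C: 0.
By total probability, P(X < 5.0) = 0.2·0.525868 + 0.37·0.834717 + 0.43·0 = 0.414019.

0.414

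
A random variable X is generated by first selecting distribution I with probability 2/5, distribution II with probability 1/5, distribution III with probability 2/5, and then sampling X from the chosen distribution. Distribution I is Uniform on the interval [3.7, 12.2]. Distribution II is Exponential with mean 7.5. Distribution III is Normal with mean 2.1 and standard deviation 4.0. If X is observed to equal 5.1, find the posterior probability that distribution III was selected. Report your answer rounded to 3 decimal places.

0.332

Likelihoods f(5.1 | ·): I: 0.117647; II: 0.0675489; III: 0.0752844.
Posterior ∝ prior × likelihood. Numerator for III: 0.4·0.0752844 = 0.0301137.
Normalizing constant: 0.4·0.117647 + 0.2·0.0675489 + 0.4·0.0752844 = 0.0906824.
P(III | observation) = 0.0301137 / 0.0906824 = 0.332079.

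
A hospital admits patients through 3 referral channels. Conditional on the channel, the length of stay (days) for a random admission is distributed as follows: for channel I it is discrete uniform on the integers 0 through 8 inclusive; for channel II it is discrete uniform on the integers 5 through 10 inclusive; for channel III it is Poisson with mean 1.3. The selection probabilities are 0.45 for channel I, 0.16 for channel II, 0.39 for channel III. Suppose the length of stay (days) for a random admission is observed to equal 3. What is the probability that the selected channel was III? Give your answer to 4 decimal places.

Likelihoods P(X=3 | ·): I: 0.111111; II: 0; III: 0.0997921.
Posterior ∝ prior × likelihood. Numerator for III: 0.39·0.0997921 = 0.0389189.
Normalizing constant: 0.45·0.111111 + 0.16·0 + 0.39·0.0997921 = 0.0889189.
P(III | observation) = 0.0389189 / 0.0889189 = 0.43769.

0.4377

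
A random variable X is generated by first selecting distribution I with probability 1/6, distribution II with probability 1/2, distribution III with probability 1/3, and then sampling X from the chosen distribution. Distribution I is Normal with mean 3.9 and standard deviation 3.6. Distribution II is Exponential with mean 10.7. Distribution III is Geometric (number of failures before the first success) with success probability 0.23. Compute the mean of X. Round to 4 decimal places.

Component means — I: 3.9; II: 10.7; III: 3.34783.
E[X] = 0.166667·3.9 + 0.5·10.7 + 0.333333·3.34783 = 7.11594.

7.1159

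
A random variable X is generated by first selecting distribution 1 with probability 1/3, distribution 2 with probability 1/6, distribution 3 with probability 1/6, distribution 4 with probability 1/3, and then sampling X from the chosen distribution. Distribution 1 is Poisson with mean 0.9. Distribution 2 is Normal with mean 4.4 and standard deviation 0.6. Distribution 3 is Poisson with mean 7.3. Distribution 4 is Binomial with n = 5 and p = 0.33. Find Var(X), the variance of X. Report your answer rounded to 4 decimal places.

Per component, 1: μ=0.9, E[X²]=1.71; 2: μ=4.4, E[X²]=19.72; 3: μ=7.3, E[X²]=60.59; 4: μ=1.65, E[X²]=3.828.
E[X] = 0.333333·0.9 + 0.166667·4.4 + 0.166667·7.3 + 0.333333·1.65 = 2.8.
E[X²] = 0.333333·1.71 + 0.166667·19.72 + 0.166667·60.59 + 0.333333·3.828 = 15.231.
Var(X) = E[X²] − (E[X])² = 15.231 − 7.84 = 7.391.

7.3910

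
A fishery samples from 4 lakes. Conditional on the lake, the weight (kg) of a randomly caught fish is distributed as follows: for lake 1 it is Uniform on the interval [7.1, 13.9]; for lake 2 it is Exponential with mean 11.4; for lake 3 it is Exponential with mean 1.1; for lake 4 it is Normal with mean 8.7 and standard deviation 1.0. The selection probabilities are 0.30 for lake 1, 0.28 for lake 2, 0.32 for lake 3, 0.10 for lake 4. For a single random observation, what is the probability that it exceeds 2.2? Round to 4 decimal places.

Conditional on each lake, P(X > 2.2): 1: 1; 2: 0.824496; 3: 0.135335; 4: 1.
By total probability, P(X > 2.2) = 0.3·1 + 0.28·0.824496 + 0.32·0.135335 + 0.1·1 = 0.674166.

0.6742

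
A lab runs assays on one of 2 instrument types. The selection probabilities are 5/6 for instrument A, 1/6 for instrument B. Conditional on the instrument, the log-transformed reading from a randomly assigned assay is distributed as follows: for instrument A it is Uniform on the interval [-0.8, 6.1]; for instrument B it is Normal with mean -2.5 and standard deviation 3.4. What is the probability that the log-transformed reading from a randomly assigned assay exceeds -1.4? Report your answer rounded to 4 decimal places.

Conditional on each instrument, P(X > -1.4): A: 1; B: 0.373147.
By total probability, P(X > -1.4) = 0.833333·1 + 0.166667·0.373147 = 0.895525.

0.8955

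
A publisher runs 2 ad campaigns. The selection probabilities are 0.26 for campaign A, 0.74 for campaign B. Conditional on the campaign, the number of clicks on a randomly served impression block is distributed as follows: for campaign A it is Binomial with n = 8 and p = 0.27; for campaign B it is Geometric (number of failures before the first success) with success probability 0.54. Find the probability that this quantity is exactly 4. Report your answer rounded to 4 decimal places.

0.0454

Conditional on each campaign, P(X = 4): A: 0.105644; B: 0.0241783.
By total probability, P(X = 4) = 0.26·0.105644 + 0.74·0.0241783 = 0.0453593.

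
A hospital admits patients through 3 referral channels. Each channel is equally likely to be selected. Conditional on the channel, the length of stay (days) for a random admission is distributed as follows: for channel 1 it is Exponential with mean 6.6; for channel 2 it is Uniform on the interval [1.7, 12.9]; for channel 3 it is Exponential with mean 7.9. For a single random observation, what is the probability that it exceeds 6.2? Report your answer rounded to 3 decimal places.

Conditional on each channel, P(X > 6.2): 1: 0.390865; 2: 0.598214; 3: 0.456206.
By total probability, P(X > 6.2) = 0.333333·0.390865 + 0.333333·0.598214 + 0.333333·0.456206 = 0.481762.

0.482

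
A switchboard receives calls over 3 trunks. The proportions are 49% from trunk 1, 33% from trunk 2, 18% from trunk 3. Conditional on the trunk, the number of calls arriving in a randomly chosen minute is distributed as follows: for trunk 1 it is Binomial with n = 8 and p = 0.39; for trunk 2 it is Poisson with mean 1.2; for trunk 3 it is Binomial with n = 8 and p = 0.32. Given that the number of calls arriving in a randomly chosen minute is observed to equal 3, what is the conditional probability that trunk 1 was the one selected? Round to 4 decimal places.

Likelihoods P(X=3 | ·): 1: 0.280563; 2: 0.0867439; 3: 0.266798.
Posterior ∝ prior × likelihood. Numerator for 1: 0.49·0.280563 = 0.137476.
Normalizing constant: 0.49·0.280563 + 0.33·0.0867439 + 0.18·0.266798 = 0.214125.
P(1 | observation) = 0.137476 / 0.214125 = 0.642036.

0.6420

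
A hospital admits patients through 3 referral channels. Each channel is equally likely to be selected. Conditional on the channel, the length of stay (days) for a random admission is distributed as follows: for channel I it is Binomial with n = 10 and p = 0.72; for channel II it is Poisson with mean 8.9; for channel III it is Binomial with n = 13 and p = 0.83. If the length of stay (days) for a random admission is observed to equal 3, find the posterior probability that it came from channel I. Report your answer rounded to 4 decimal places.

Likelihoods P(X=3 | ·): I: 0.00604345; II: 0.016025; III: 3.29678e-06.
Posterior ∝ prior × likelihood. Numerator for I: 0.333333·0.00604345 = 0.00201448.
Normalizing constant: 0.333333·0.00604345 + 0.333333·0.016025 + 0.333333·3.29678e-06 = 0.00735725.
P(I | observation) = 0.00201448 / 0.00735725 = 0.273809.

0.2738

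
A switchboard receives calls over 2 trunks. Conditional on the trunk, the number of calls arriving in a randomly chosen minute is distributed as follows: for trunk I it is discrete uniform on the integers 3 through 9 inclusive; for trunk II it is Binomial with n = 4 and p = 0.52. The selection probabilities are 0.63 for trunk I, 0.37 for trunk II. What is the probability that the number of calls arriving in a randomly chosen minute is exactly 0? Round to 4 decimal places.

0.0196

Conditional on each trunk, P(X = 0): I: 0; II: 0.0530842.
By total probability, P(X = 0) = 0.63·0 + 0.37·0.0530842 = 0.0196411.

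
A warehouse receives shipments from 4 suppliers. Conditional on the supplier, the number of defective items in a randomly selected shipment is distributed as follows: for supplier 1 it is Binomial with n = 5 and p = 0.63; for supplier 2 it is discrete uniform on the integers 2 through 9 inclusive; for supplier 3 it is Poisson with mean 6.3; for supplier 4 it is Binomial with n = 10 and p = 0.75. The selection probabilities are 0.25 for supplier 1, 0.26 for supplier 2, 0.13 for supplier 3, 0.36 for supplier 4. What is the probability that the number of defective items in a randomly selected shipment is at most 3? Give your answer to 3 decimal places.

0.235

Conditional on each supplier, P(X ≤ 3): 1: 0.609327; 2: 0.25; 3: 0.126374; 4: 0.00350571.
By total probability, P(X ≤ 3) = 0.25·0.609327 + 0.26·0.25 + 0.13·0.126374 + 0.36·0.00350571 = 0.235022.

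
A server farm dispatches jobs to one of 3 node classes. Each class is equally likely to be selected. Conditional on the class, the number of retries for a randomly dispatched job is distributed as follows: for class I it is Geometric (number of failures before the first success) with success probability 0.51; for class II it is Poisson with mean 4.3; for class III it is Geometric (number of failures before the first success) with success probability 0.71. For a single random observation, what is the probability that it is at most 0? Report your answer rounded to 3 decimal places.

0.411

Conditional on each class, P(X ≤ 0): I: 0.51; II: 0.0135686; III: 0.71.
By total probability, P(X ≤ 0) = 0.333333·0.51 + 0.333333·0.0135686 + 0.333333·0.71 = 0.41119.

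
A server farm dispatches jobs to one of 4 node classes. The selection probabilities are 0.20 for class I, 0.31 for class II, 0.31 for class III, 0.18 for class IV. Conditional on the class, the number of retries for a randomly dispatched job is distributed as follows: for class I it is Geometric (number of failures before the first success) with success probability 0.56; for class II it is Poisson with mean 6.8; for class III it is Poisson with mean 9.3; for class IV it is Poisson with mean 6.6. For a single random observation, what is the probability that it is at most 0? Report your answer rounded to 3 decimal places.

Conditional on each class, P(X ≤ 0): I: 0.56; II: 0.00111378; III: 9.14242e-05; IV: 0.00136037.
By total probability, P(X ≤ 0) = 0.2·0.56 + 0.31·0.00111378 + 0.31·9.14242e-05 + 0.18·0.00136037 = 0.112618.

0.113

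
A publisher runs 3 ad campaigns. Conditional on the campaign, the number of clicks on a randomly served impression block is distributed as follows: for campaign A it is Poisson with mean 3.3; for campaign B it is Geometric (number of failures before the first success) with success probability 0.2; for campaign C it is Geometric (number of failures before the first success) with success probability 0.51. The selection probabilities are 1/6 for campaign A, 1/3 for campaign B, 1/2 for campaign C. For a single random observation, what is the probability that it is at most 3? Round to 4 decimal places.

0.7647

Conditional on each campaign, P(X ≤ 3): A: 0.580338; B: 0.5904; C: 0.942352.
By total probability, P(X ≤ 3) = 0.166667·0.580338 + 0.333333·0.5904 + 0.5·0.942352 = 0.764699.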